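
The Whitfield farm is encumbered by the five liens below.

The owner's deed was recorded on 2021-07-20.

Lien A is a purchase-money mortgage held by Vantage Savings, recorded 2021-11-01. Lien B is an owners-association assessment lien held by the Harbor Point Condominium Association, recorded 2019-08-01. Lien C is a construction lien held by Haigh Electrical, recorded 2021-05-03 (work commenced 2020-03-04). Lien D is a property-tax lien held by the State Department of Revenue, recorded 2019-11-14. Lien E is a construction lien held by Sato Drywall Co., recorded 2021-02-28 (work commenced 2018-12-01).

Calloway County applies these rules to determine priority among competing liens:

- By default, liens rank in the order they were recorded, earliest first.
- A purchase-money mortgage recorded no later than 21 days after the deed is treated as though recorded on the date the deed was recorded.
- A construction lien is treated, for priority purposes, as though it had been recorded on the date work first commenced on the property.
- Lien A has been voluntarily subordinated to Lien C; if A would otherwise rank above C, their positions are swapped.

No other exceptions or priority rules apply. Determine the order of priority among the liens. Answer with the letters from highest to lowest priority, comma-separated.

Effective dates after the stated exceptions: A was recorded 104 days after the deed — beyond 21 days — so no relation-back applies; C is treated as recorded 2020-03-04, the work-commencement date; E relates back to 2018-12-01 (work commenced).
Sorted by effective date: E (2018-12-01), B (2019-08-01), D (2019-11-14), C (2020-03-04), A (2021-11-01).
A already ranks below C; the subordination has no effect.

E, B, D, C, A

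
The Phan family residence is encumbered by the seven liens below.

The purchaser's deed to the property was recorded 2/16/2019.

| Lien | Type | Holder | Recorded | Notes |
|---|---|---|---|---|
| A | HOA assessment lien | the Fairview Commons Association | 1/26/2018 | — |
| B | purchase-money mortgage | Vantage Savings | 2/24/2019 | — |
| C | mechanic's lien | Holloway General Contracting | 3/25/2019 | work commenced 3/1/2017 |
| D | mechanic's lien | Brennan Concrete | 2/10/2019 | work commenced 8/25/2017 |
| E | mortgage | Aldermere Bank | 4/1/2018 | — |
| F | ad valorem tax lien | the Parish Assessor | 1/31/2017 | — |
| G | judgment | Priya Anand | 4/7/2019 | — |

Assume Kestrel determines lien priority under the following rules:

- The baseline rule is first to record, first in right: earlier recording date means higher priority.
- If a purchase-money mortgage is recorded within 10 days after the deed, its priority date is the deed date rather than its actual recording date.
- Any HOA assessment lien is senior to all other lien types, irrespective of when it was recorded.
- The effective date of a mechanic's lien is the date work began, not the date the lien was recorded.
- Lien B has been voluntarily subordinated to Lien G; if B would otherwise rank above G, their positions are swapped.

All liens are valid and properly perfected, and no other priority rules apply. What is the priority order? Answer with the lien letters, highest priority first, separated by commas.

Adjusting effective dates: B's effective date is the deed date, 2/16/2019; C is treated as recorded 3/1/2017, the work-commencement date; D's effective date is 8/25/2017, when work began.
A, as an HOA assessment lien, has superpriority and ranks first.
The other liens, earliest effective date first: F (1/31/2017), C (3/1/2017), D (8/25/2017), E (4/1/2018), B (2/16/2019), G (4/7/2019).
B would otherwise be senior to G, so under the subordination agreement B and G exchange positions.

A, F, C, D, E, G, B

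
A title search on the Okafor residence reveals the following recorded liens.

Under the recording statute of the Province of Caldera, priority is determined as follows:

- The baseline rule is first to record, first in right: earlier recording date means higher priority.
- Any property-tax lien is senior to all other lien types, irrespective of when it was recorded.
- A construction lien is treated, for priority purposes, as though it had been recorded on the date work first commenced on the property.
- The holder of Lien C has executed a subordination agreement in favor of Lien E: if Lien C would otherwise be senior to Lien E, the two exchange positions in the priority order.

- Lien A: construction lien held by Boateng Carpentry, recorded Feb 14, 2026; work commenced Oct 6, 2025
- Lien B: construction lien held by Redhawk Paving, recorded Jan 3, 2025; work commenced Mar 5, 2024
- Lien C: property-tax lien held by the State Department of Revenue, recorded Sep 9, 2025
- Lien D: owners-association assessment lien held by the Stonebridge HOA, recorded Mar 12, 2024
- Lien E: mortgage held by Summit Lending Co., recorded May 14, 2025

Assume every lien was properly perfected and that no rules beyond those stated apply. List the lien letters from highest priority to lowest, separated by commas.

Adjusting effective dates: A is treated as recorded Oct 6, 2025, the work-commencement date; B's effective date is Mar 5, 2024, when work began.
C is a property-tax lien, so it outranks all other liens regardless of date.
Remaining liens by effective date: B (Mar 5, 2024), D (Mar 12, 2024), E (May 14, 2025), A (Oct 6, 2025).
C would otherwise be senior to E, so under the subordination agreement C and E exchange positions.

E, B, D, C, A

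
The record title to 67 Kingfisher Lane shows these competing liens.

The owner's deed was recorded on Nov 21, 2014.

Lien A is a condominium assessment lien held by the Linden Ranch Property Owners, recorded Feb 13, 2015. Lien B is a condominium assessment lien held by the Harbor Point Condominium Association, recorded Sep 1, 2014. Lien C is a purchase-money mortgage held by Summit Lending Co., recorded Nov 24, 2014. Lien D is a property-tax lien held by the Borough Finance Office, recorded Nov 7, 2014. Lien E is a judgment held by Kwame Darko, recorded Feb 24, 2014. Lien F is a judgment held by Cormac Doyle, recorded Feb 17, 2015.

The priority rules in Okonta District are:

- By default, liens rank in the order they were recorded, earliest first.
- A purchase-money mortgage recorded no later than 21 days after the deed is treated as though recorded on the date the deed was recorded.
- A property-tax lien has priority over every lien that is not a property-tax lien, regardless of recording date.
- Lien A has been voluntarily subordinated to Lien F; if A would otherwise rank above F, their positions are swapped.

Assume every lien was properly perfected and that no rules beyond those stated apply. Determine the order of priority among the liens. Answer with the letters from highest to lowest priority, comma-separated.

D, E, B, C, F, A

Adjusting effective dates: C's effective date is the deed date, Nov 21, 2014.
D is a property-tax lien and takes priority over every other lien.
Ordering the rest by effective date: E (Feb 24, 2014), B (Sep 1, 2014), C (Nov 21, 2014), A (Feb 13, 2015), F (Feb 17, 2015).
A is senior to F before the subordination, so the two trade places.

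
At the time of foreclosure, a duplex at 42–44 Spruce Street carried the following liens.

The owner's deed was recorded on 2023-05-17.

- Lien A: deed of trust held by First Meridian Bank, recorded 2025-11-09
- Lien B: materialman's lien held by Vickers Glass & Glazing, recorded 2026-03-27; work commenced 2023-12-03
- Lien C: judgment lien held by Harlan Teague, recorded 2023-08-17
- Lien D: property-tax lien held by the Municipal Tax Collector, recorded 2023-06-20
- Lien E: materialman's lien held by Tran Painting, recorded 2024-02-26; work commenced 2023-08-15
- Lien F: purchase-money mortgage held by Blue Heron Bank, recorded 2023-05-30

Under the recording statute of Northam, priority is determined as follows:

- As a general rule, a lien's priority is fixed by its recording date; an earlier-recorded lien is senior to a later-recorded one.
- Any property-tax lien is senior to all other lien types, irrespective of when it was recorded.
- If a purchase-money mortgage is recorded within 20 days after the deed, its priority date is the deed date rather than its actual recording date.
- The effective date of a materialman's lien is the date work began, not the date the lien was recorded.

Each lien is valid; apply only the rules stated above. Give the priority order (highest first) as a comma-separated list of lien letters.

D, F, E, C, B, A

Adjusting effective dates: B is treated as recorded 2023-12-03, the work-commencement date; E relates back to 2023-08-15 (work commenced); F's effective date is the deed date, 2023-05-17.
D, as a property-tax lien, has superpriority and ranks first.
Ordering the rest by effective date: F (2023-05-17), E (2023-08-15), C (2023-08-17), B (2023-12-03), A (2025-11-09).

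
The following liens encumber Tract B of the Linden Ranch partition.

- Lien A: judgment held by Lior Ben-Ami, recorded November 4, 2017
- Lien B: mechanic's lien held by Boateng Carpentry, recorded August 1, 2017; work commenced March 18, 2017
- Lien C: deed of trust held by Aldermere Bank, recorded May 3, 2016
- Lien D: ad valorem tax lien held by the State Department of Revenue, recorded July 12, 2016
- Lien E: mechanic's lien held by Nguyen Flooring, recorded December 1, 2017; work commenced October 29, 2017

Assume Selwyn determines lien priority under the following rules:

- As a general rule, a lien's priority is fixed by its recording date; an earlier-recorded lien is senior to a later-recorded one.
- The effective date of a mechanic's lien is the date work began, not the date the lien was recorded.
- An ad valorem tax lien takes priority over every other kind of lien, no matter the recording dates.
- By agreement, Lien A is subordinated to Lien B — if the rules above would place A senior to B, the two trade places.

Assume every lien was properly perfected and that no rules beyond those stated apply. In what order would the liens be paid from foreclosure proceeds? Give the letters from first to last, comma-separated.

Adjusting effective dates: B relates back to March 18, 2017 (work commenced); E's effective date is October 29, 2017, when work began.
D is an ad valorem tax lien, so it outranks all other liens regardless of date.
Remaining liens by effective date: C (May 3, 2016), B (March 18, 2017), E (October 29, 2017), A (November 4, 2017).
A is already junior to B, so the subordination agreement changes nothing.

D, C, B, E, A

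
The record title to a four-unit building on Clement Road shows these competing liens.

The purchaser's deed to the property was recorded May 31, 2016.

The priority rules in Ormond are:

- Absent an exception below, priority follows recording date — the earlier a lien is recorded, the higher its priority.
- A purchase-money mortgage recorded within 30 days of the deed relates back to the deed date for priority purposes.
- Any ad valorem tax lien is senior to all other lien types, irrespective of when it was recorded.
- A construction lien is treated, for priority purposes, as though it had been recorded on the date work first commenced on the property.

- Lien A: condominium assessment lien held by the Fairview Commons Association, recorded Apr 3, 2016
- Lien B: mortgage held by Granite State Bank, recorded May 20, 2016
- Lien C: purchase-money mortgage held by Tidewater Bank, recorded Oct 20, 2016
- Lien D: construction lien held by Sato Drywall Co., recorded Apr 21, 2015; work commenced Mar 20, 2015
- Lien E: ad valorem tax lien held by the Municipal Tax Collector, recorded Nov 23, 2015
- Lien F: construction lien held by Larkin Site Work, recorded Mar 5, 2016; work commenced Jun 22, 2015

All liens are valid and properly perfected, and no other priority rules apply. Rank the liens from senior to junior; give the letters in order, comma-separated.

E, D, F, A, B, C

Effective dates: C was recorded 142 days after the deed, outside the 30-day window, so it keeps its recording date; D is treated as recorded Mar 20, 2015, the work-commencement date; F is treated as recorded Jun 22, 2015, the work-commencement date.
As an ad valorem tax lien, E is senior to every other lien.
Ordering the rest by effective date: D (Mar 20, 2015), F (Jun 22, 2015), A (Apr 3, 2016), B (May 20, 2016), C (Oct 20, 2016).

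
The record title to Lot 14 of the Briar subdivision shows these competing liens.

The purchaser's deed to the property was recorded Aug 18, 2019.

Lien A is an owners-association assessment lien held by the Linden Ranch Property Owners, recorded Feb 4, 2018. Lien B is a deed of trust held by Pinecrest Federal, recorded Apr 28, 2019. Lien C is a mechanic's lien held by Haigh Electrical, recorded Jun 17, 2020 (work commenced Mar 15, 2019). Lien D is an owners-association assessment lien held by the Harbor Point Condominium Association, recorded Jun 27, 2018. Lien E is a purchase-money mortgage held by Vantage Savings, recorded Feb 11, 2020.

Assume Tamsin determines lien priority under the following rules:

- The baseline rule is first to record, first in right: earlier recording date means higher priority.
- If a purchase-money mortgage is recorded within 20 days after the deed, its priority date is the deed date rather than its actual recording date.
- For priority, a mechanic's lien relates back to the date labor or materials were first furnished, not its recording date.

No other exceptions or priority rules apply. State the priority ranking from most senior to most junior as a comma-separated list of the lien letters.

First, effective dates: C's effective date is Mar 15, 2019, when work began; E was recorded 177 days after the deed — beyond 20 days — so no relation-back applies.
By effective date, earliest first: A (Feb 4, 2018), D (Jun 27, 2018), C (Mar 15, 2019), B (Apr 28, 2019), E (Feb 11, 2020).

A, D, C, B, E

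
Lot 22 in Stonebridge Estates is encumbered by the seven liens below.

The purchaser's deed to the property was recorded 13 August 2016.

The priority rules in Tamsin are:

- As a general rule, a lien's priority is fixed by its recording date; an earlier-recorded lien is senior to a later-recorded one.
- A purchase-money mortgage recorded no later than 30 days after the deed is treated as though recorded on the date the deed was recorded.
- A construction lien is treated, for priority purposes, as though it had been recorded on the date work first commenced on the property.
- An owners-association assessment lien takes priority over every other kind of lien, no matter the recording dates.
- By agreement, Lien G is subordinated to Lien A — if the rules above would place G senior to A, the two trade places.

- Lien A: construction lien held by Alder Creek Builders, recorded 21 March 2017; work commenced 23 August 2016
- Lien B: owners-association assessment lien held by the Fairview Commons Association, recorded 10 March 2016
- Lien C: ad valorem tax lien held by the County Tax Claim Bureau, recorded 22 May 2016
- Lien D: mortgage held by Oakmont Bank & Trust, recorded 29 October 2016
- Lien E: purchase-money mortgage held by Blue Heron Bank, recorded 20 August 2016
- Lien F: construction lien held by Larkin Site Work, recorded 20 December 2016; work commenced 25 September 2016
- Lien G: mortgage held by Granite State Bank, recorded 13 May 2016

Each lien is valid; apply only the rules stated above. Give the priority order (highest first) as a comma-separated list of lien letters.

Adjusting effective dates: A is treated as recorded 23 August 2016, the work-commencement date; E relates back to the deed date 13 August 2016; F relates back to 25 September 2016 (work commenced).
As an owners-association assessment lien, B is senior to every other lien.
Ordering the rest by effective date: G (13 May 2016), C (22 May 2016), E (13 August 2016), A (23 August 2016), F (25 September 2016), D (29 October 2016).
G would otherwise be senior to A, so under the subordination agreement G and A exchange positions.

B, A, C, E, G, F, D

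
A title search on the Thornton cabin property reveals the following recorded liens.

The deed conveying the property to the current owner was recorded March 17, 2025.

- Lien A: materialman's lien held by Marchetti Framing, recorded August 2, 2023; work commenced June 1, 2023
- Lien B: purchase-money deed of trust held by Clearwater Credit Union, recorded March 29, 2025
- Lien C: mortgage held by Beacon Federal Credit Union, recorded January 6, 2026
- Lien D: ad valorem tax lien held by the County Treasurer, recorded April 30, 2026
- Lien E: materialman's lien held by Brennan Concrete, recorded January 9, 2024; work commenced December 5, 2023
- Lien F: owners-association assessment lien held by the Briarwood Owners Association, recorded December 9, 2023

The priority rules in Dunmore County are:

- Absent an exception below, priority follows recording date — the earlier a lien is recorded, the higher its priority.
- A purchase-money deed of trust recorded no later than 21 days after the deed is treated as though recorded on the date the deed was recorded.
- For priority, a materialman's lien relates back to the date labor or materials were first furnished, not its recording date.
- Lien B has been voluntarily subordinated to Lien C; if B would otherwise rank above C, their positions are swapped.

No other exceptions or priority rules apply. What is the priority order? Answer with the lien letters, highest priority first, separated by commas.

Effective dates: A is treated as recorded June 1, 2023, the work-commencement date; B relates back to the deed date March 17, 2025; E is treated as recorded December 5, 2023, the work-commencement date.
By effective date: A (June 1, 2023), E (December 5, 2023), F (December 9, 2023), B (March 17, 2025), C (January 6, 2026), D (April 30, 2026).
The subordination applies — B was senior to C — so B and C swap.

A, E, F, C, B, D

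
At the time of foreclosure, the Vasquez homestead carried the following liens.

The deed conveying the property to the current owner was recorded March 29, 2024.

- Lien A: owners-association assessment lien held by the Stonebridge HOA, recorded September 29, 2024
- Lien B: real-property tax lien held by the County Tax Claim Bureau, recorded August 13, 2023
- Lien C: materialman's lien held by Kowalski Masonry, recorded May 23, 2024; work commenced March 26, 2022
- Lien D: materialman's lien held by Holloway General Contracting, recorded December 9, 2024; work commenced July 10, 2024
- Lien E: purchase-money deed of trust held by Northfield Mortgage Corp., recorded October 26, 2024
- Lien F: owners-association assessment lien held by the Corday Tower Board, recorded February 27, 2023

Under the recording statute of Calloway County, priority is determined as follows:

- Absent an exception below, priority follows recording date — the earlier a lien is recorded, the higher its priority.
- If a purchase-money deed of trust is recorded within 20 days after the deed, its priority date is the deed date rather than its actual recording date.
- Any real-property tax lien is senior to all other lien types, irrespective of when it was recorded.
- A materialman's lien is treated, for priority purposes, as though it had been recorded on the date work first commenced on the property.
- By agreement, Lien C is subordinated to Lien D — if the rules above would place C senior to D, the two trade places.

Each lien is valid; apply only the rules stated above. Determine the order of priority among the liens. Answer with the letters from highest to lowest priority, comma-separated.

B, D, F, C, A, E

Effective dates: C relates back to March 26, 2022 (work commenced); D relates back to July 10, 2024 (work commenced); E was recorded 211 days after the deed — beyond 20 days — so no relation-back applies.
B, as a real-property tax lien, has superpriority and ranks first.
Among the remaining liens, by effective date: C (March 26, 2022), F (February 27, 2023), D (July 10, 2024), A (September 29, 2024), E (October 26, 2024).
Because C would otherwise rank above D, the subordination swaps them.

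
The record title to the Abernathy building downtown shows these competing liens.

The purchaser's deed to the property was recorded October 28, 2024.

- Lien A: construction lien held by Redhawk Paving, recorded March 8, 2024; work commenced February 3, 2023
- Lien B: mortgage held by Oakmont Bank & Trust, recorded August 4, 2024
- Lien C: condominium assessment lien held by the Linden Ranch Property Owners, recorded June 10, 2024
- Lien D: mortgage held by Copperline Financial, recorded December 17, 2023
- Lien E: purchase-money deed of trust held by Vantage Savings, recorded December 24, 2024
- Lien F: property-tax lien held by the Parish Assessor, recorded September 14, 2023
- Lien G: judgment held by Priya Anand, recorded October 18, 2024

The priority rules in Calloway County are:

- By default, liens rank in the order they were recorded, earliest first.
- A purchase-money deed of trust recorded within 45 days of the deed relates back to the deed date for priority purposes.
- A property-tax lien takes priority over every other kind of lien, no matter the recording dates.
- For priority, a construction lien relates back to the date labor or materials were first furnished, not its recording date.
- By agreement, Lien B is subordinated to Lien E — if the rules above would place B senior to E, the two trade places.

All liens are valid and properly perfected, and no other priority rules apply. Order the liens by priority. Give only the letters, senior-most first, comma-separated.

F, A, D, C, E, G, B

Adjusting effective dates: A is treated as recorded February 3, 2023, the work-commencement date; E was recorded 57 days after the deed — beyond 45 days — so no relation-back applies.
As a property-tax lien, F is senior to every other lien.
The other liens, earliest effective date first: A (February 3, 2023), D (December 17, 2023), C (June 10, 2024), B (August 4, 2024), G (October 18, 2024), E (December 24, 2024).
B is senior to E before the subordination, so the two trade places.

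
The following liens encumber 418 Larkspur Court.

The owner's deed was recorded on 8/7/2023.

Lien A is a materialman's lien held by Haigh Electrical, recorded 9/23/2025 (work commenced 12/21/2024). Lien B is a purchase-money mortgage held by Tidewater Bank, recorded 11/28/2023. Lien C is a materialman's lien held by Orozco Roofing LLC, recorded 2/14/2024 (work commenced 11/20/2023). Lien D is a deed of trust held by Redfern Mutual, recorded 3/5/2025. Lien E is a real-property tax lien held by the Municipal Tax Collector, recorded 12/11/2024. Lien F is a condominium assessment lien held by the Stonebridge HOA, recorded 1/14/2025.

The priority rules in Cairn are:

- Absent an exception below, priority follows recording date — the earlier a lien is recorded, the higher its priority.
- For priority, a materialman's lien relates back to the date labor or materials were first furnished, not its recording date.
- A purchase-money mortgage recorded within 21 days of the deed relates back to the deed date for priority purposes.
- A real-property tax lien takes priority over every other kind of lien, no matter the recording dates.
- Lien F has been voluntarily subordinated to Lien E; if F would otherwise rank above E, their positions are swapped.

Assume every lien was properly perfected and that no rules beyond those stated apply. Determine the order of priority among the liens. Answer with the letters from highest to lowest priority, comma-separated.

E, C, B, A, F, D

Effective dates after the stated exceptions: A's effective date is 12/21/2024, when work began; B was recorded 113 days after the deed, outside the 21-day window, so it keeps its recording date; C is treated as recorded 11/20/2023, the work-commencement date.
As a real-property tax lien, E is senior to every other lien.
Ordering the rest by effective date: C (11/20/2023), B (11/28/2023), A (12/21/2024), F (1/14/2025), D (3/5/2025).
F already ranks below E; the subordination has no effect.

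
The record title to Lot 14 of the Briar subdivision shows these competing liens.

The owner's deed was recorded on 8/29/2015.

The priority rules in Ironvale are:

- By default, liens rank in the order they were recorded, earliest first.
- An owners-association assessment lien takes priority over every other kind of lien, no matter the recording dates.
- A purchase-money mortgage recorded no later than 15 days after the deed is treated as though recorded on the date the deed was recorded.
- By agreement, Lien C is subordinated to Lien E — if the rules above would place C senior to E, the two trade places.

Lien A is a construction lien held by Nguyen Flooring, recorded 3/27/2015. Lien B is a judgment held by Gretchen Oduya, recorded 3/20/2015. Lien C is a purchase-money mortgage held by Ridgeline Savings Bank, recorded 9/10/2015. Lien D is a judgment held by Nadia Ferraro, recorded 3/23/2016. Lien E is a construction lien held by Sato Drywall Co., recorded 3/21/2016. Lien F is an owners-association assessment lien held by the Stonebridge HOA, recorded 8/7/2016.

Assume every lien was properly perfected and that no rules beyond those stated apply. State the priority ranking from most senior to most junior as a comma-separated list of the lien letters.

Effective dates after the stated exceptions: C's effective date is the deed date, 8/29/2015.
As an owners-association assessment lien, F is senior to every other lien.
Among the remaining liens, by effective date: B (3/20/2015), A (3/27/2015), C (8/29/2015), E (3/21/2016), D (3/23/2016).
The subordination applies — C was senior to E — so C and E swap.

F, B, A, E, C, D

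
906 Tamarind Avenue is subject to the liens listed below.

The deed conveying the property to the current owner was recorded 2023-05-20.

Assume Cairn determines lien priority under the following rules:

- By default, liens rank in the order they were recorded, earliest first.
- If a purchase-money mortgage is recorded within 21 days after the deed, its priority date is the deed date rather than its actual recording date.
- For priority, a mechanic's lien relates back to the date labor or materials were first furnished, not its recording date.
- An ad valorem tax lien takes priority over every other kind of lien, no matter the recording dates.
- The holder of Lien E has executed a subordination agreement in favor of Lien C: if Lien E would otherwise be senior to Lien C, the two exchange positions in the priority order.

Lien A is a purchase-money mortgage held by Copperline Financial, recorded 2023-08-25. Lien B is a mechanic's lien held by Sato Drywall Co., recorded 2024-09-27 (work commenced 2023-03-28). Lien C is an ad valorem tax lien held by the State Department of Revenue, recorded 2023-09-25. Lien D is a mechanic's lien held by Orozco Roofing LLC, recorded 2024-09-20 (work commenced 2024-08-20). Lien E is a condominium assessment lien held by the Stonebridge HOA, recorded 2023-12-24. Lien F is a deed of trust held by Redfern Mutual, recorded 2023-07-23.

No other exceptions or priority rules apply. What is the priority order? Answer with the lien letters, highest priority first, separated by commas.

C, B, F, A, E, D

Adjusting effective dates: A was recorded 97 days after the deed, outside the 21-day window, so it keeps its recording date; B relates back to 2023-03-28 (work commenced); D is treated as recorded 2024-08-20, the work-commencement date.
C is an ad valorem tax lien, so it outranks all other liens regardless of date.
The other liens, earliest effective date first: B (2023-03-28), F (2023-07-23), A (2023-08-25), E (2023-12-24), D (2024-08-20).
E already ranks below C; the subordination has no effect.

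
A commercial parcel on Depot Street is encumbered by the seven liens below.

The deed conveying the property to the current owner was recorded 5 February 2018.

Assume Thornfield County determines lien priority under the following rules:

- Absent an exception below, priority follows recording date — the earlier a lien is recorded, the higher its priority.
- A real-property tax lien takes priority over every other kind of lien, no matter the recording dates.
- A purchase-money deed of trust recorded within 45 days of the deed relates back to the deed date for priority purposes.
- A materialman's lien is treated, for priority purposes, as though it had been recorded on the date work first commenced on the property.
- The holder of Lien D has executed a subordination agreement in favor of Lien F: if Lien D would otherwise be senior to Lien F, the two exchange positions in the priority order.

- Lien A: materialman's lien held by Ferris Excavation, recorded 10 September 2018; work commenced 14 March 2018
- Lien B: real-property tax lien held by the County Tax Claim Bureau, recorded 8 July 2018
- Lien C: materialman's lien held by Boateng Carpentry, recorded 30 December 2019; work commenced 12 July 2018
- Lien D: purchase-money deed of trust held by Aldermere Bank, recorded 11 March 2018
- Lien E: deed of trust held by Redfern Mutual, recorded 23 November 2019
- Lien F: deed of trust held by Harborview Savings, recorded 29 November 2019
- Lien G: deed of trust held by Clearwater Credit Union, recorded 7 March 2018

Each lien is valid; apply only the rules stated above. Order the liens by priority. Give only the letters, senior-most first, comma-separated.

Effective dates after the stated exceptions: A is treated as recorded 14 March 2018, the work-commencement date; C's effective date is 12 July 2018, when work began; D was recorded within the 45-day window, so its effective date is the deed date 5 February 2018.
As a real-property tax lien, B is senior to every other lien.
Ordering the rest by effective date: D (5 February 2018), G (7 March 2018), A (14 March 2018), C (12 July 2018), E (23 November 2019), F (29 November 2019).
D would otherwise be senior to F, so under the subordination agreement D and F exchange positions.

B, F, G, A, C, E, D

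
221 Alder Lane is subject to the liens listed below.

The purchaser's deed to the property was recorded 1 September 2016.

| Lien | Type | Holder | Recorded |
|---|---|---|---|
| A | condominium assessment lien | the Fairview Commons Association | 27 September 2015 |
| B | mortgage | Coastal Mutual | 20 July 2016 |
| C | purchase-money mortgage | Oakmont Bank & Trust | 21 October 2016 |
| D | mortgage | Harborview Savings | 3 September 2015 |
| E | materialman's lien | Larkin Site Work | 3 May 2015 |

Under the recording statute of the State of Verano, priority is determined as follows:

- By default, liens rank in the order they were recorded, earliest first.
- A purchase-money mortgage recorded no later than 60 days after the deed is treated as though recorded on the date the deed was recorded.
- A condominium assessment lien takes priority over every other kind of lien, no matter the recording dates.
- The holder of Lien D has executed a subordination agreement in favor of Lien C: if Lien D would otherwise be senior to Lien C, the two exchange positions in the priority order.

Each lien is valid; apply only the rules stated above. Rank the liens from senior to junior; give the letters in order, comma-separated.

A, E, C, B, D

First, effective dates: C's effective date is the deed date, 1 September 2016.
As a condominium assessment lien, A is senior to every other lien.
Among the remaining liens, by effective date: E (3 May 2015), D (3 September 2015), B (20 July 2016), C (1 September 2016).
Because D would otherwise rank above C, the subordination swaps them.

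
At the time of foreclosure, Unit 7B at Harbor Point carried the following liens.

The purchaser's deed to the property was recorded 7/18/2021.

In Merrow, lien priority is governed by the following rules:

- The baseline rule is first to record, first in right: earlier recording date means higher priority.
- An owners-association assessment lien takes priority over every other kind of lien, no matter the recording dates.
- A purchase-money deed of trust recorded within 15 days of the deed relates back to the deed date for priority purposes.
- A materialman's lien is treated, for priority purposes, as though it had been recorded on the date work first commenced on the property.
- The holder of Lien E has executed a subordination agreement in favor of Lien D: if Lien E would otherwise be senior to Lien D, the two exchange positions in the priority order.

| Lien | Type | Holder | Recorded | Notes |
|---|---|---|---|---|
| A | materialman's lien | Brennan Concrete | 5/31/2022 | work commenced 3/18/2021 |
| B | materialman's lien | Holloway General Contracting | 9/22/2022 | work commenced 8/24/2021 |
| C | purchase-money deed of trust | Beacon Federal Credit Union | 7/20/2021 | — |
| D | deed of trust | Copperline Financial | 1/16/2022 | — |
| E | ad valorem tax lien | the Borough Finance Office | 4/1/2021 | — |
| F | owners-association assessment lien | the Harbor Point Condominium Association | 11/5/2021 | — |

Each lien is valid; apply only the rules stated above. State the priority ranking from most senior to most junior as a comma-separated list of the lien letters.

F, A, D, C, B, E

Effective dates: A's effective date is 3/18/2021, when work began; B is treated as recorded 8/24/2021, the work-commencement date; C was recorded within the 15-day window, so its effective date is the deed date 7/18/2021.
F is an owners-association assessment lien and takes priority over every other lien.
Ordering the rest by effective date: A (3/18/2021), E (4/1/2021), C (7/18/2021), B (8/24/2021), D (1/16/2022).
The subordination applies — E was senior to D — so E and D swap.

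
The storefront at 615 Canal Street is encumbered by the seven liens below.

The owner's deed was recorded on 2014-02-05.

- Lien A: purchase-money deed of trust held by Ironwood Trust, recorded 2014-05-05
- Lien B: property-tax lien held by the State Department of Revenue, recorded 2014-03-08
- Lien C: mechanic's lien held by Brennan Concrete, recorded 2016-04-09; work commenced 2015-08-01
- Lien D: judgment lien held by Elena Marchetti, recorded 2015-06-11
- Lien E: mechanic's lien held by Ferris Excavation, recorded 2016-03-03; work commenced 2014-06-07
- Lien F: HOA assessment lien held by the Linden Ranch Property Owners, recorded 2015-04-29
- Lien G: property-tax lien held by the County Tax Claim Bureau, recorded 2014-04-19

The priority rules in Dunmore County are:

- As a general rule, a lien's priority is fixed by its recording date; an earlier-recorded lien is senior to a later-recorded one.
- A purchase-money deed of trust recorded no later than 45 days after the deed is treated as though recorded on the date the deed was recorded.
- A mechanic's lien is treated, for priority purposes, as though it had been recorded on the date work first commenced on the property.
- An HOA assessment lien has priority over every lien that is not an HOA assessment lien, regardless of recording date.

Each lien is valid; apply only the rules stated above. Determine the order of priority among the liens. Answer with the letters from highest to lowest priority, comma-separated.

Adjusting effective dates: A was recorded 89 days after the deed — beyond 45 days — so no relation-back applies; C is treated as recorded 2015-08-01, the work-commencement date; E's effective date is 2014-06-07, when work began.
As an HOA assessment lien, F is senior to every other lien.
Among the remaining liens, by effective date: B (2014-03-08), G (2014-04-19), A (2014-05-05), E (2014-06-07), D (2015-06-11), C (2015-08-01).

F, B, G, A, E, D, C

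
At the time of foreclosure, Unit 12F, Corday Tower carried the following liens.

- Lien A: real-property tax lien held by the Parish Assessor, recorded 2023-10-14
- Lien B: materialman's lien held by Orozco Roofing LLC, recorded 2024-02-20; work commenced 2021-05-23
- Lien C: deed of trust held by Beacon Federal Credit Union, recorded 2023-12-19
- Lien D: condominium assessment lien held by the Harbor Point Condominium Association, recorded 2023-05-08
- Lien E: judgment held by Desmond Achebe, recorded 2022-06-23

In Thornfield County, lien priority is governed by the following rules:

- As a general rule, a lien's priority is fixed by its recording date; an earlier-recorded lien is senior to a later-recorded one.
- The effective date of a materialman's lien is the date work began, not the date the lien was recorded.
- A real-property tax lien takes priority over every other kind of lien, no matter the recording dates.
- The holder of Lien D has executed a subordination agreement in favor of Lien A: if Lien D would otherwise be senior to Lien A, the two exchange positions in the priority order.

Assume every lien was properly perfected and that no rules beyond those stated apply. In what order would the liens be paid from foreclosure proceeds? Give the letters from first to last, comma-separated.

Adjusting effective dates: B relates back to 2021-05-23 (work commenced).
A is a real-property tax lien and takes priority over every other lien.
Remaining liens by effective date: B (2021-05-23), E (2022-06-23), D (2023-05-08), C (2023-12-19).
D already ranks below A; the subordination has no effect.

A, B, E, D, C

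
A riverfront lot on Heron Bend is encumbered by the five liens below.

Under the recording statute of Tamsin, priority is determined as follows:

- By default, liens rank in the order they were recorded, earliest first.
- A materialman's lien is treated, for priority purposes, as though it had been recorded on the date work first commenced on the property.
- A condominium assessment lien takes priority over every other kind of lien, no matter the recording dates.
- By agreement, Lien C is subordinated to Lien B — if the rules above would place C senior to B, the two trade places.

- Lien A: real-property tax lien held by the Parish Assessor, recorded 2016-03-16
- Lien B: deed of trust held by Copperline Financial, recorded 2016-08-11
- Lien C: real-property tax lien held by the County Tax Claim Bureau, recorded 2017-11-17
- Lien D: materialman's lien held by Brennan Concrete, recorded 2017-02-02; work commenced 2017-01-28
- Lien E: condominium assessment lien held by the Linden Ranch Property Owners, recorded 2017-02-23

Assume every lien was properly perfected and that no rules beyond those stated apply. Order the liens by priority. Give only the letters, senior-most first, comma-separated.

E, A, B, D, C

First, effective dates: D's effective date is 2017-01-28, when work began.
E is a condominium assessment lien and takes priority over every other lien.
Remaining liens by effective date: A (2016-03-16), B (2016-08-11), D (2017-01-28), C (2017-11-17).
Since C is not senior to B, the subordination leaves the order unchanged.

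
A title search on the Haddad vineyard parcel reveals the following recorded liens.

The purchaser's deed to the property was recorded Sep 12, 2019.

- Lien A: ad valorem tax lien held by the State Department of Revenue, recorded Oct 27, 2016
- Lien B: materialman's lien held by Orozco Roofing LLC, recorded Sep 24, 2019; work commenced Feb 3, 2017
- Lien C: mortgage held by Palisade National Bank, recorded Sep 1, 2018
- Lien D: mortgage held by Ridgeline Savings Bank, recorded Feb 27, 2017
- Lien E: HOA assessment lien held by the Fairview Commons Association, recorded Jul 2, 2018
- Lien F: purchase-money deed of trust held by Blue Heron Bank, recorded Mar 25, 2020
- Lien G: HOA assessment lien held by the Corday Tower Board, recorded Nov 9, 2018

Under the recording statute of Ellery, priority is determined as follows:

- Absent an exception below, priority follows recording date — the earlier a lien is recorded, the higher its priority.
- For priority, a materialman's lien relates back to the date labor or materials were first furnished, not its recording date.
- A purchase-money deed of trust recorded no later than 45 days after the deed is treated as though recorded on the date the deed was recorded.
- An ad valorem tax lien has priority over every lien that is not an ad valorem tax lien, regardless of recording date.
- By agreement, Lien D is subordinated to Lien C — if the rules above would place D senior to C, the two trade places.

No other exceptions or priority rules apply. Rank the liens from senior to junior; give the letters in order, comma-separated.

Adjusting effective dates: B's effective date is Feb 3, 2017, when work began; F was recorded 195 days after the deed — beyond 45 days — so no relation-back applies.
A is an ad valorem tax lien and takes priority over every other lien.
Ordering the rest by effective date: B (Feb 3, 2017), D (Feb 27, 2017), E (Jul 2, 2018), C (Sep 1, 2018), G (Nov 9, 2018), F (Mar 25, 2020).
D would otherwise be senior to C, so under the subordination agreement D and C exchange positions.

A, B, C, E, D, G, F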